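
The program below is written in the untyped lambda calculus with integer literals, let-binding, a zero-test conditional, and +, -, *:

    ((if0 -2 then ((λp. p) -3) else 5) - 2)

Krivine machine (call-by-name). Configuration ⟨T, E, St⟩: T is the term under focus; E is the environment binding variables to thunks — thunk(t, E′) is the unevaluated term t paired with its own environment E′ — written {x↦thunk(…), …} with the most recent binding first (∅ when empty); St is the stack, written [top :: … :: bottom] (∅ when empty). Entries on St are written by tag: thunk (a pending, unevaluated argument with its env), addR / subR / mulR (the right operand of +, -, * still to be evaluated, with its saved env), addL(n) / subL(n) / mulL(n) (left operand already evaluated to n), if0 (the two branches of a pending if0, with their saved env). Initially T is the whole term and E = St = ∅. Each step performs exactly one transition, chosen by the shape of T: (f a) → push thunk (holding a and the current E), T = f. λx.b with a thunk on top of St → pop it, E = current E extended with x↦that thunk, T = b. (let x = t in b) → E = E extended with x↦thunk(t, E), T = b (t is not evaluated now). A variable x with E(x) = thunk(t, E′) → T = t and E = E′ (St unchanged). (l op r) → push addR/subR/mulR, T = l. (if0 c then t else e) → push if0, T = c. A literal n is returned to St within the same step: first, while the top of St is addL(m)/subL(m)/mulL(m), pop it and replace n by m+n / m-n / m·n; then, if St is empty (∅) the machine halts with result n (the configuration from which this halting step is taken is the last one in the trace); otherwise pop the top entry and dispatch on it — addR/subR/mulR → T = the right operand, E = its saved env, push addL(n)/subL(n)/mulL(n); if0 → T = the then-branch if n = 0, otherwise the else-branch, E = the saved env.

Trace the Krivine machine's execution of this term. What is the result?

Answer: 3

Machine steps:
step 0: <T=((if0 -2 then ((λp. p) -3) else 5) - 2), E=∅, St=∅>
step 1: <T=(if0 -2 then ((λp. p) -3) else 5), E=∅, St=[subR]>
step 2: <T=-2, E=∅, St=[if0 :: subR]>
step 3: <T=5, E=∅, St=[subR]>
step 4: <T=2, E=∅, St=[subL(5)]>
→ final value 3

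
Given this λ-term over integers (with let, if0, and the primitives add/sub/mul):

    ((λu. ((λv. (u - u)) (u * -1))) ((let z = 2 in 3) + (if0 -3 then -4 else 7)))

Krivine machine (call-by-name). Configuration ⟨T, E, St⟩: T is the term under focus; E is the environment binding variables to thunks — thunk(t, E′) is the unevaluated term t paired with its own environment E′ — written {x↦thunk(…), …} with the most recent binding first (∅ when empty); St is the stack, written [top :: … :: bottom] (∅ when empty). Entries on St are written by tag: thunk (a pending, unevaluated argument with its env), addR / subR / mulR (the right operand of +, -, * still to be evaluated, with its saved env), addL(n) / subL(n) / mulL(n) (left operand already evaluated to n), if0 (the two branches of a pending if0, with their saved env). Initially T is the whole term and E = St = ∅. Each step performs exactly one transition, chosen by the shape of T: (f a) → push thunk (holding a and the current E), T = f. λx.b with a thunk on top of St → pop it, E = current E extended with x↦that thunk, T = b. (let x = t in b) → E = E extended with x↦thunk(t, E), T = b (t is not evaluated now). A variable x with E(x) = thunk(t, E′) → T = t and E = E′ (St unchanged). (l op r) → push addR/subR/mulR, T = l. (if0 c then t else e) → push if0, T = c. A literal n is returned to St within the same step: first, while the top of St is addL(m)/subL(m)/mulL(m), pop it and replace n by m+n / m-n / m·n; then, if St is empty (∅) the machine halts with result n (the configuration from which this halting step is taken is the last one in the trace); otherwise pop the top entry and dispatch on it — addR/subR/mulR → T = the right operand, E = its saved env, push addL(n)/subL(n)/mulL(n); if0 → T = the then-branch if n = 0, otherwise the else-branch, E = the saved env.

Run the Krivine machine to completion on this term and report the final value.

t=0: [T=((λu. ((λv. (u - u)) (u * -1))) ((let z = 2 in 3) + (if0 -3 then -4 else 7))) | E=∅ | St=∅]
t=1: [T=(λu. ((λv. (u - u)) (u * -1))) | E=∅ | St=[thunk]]
t=2: [T=((λv. (u - u)) (u * -1)) | E={u↦thunk(((let z = 2 in 3) + (if0 -3 then -4 else 7)), ∅)} | St=∅]
t=3: [T=(λv. (u - u)) | E={u↦thunk(((let z = 2 in 3) + (if0 -3 then -4 else 7)), ∅)} | St=[thunk]]
t=4: [T=(u - u) | E={v↦thunk((u * -1), {u↦thunk(((let z = 2 in 3) + (if0 -3 then -4 else 7)), ∅)}), u↦thunk(((let z = 2 in 3) + (if0 -3 then -4 else 7)), ∅)} | St=∅]
t=5: [T=u | E={v↦thunk((u * -1), {u↦thunk(((let z = 2 in 3) + (if0 -3 then -4 else 7)), ∅)}), u↦thunk(((let z = 2 in 3) + (if0 -3 then -4 else 7)), ∅)} | St=[subR]]
t=6: [T=((let z = 2 in 3) + (if0 -3 then -4 else 7)) | E=∅ | St=[subR]]
t=7: [T=(let z = 2 in 3) | E=∅ | St=[addR :: subR]]
t=8: [T=3 | E={z↦thunk(2, ∅)} | St=[addR :: subR]]
t=9: [T=(if0 -3 then -4 else 7) | E=∅ | St=[addL(3) :: subR]]
t=10: [T=-3 | E=∅ | St=[if0 :: addL(3) :: subR]]
t=11: [T=7 | E=∅ | St=[addL(3) :: subR]]
t=12: [T=u | E={v↦thunk((u * -1), {u↦thunk(((let z = 2 in 3) + (if0 -3 then -4 else 7)), ∅)}), u↦thunk(((let z = 2 in 3) + (if0 -3 then -4 else 7)), ∅)} | St=[subL(10)]]
t=13: [T=((let z = 2 in 3) + (if0 -3 then -4 else 7)) | E=∅ | St=[subL(10)]]
t=14: [T=(let z = 2 in 3) | E=∅ | St=[addR :: subL(10)]]
t=15: [T=3 | E={z↦thunk(2, ∅)} | St=[addR :: subL(10)]]
t=16: [T=(if0 -3 then -4 else 7) | E=∅ | St=[addL(3) :: subL(10)]]
t=17: [T=-3 | E=∅ | St=[if0 :: addL(3) :: subL(10)]]
t=18: [T=7 | E=∅ | St=[addL(3) :: subL(10)]]
→ final value 0

Answer: 0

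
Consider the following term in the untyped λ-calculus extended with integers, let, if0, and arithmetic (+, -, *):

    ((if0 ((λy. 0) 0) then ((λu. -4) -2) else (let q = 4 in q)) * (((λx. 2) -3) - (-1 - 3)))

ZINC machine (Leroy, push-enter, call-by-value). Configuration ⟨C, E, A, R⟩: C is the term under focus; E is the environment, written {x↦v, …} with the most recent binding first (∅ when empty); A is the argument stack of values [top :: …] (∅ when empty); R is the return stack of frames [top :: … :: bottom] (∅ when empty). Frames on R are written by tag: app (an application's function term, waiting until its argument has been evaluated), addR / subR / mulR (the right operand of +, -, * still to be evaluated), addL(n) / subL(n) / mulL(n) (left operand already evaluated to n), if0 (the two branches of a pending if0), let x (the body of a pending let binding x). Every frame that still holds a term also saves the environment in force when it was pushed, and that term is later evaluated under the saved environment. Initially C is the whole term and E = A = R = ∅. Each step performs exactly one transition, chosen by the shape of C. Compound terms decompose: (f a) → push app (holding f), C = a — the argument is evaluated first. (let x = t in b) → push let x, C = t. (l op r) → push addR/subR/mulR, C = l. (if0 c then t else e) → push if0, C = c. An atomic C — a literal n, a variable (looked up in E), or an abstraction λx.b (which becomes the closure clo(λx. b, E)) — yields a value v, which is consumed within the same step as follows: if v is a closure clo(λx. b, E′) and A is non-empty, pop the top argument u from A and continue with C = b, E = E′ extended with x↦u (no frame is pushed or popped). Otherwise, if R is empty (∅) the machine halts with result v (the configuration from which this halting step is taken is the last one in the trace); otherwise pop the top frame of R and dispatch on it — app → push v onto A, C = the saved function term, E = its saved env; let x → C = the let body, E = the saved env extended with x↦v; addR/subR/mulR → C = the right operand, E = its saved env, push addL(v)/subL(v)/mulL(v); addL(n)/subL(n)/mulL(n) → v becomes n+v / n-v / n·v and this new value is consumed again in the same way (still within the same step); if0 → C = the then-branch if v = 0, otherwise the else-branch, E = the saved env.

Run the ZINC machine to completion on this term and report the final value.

Answer: -24

Derivation:
[0] [C=((if0 ((λy. 0) 0) then ((λu. -4) -2) else (let q = 4 in q)) * (((λx. 2) -3) - (-1 - 3))) | E=∅ | A=∅ | R=∅]
[1] [C=(if0 ((λy. 0) 0) then ((λu. -4) -2) else (let q = 4 in q)) | E=∅ | A=∅ | R=[mulR]]
[2] [C=((λy. 0) 0) | E=∅ | A=∅ | R=[if0 :: mulR]]
[3] [C=0 | E=∅ | A=∅ | R=[app :: if0 :: mulR]]
[4] [C=(λy. 0) | E=∅ | A=[0] | R=[if0 :: mulR]]
[5] [C=0 | E={y↦0} | A=∅ | R=[if0 :: mulR]]
[6] [C=((λu. -4) -2) | E=∅ | A=∅ | R=[mulR]]
[7] [C=-2 | E=∅ | A=∅ | R=[app :: mulR]]
[8] [C=(λu. -4) | E=∅ | A=[-2] | R=[mulR]]
[9] [C=-4 | E={u↦-2} | A=∅ | R=[mulR]]
[10] [C=(((λx. 2) -3) - (-1 - 3)) | E=∅ | A=∅ | R=[mulL(-4)]]
[11] [C=((λx. 2) -3) | E=∅ | A=∅ | R=[subR :: mulL(-4)]]
[12] [C=-3 | E=∅ | A=∅ | R=[app :: subR :: mulL(-4)]]
[13] [C=(λx. 2) | E=∅ | A=[-3] | R=[subR :: mulL(-4)]]
[14] [C=2 | E={x↦-3} | A=∅ | R=[subR :: mulL(-4)]]
[15] [C=(-1 - 3) | E=∅ | A=∅ | R=[subL(2) :: mulL(-4)]]
[16] [C=-1 | E=∅ | A=∅ | R=[subR :: subL(2) :: mulL(-4)]]
[17] [C=3 | E=∅ | A=∅ | R=[subL(-1) :: subL(2) :: mulL(-4)]]
→ final value -24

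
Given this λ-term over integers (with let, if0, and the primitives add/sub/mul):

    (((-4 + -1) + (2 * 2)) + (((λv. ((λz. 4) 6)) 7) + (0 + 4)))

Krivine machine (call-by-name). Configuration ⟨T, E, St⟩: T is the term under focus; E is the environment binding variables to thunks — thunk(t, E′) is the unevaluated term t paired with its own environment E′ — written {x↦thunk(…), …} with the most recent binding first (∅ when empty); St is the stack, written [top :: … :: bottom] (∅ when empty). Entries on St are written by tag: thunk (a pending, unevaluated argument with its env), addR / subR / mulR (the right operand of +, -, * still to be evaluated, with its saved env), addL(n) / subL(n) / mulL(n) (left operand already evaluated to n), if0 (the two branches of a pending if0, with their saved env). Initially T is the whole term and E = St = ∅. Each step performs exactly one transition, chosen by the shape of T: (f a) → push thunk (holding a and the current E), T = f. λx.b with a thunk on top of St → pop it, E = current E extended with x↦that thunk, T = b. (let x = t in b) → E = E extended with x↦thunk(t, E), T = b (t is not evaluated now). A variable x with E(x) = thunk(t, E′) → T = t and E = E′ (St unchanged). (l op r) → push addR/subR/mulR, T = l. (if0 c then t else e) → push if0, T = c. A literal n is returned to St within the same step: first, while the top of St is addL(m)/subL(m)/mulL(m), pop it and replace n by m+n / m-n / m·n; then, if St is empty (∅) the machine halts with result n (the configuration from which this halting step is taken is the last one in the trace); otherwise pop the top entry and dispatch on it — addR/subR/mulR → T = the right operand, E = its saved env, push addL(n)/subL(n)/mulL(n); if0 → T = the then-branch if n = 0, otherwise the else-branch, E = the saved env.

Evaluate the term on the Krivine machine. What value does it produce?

0. ⟨T=(((-4 + -1) + (2 * 2)) + (((λv. ((λz. 4) 6)) 7) + (0 + 4))); E=∅; St=∅⟩
1. ⟨T=((-4 + -1) + (2 * 2)); E=∅; St=[addR]⟩
2. ⟨T=(-4 + -1); E=∅; St=[addR :: addR]⟩
3. ⟨T=-4; E=∅; St=[addR :: addR :: addR]⟩
4. ⟨T=-1; E=∅; St=[addL(-4) :: addR :: addR]⟩
5. ⟨T=(2 * 2); E=∅; St=[addL(-5) :: addR]⟩
6. ⟨T=2; E=∅; St=[mulR :: addL(-5) :: addR]⟩
7. ⟨T=2; E=∅; St=[mulL(2) :: addL(-5) :: addR]⟩
8. ⟨T=(((λv. ((λz. 4) 6)) 7) + (0 + 4)); E=∅; St=[addL(-1)]⟩
9. ⟨T=((λv. ((λz. 4) 6)) 7); E=∅; St=[addR :: addL(-1)]⟩
10. ⟨T=(λv. ((λz. 4) 6)); E=∅; St=[thunk :: addR :: addL(-1)]⟩
11. ⟨T=((λz. 4) 6); E={v↦thunk(7, ∅)}; St=[addR :: addL(-1)]⟩
12. ⟨T=(λz. 4); E={v↦thunk(7, ∅)}; St=[thunk :: addR :: addL(-1)]⟩
13. ⟨T=4; E={z↦thunk(6, {v↦thunk(7, ∅)}), v↦thunk(7, ∅)}; St=[addR :: addL(-1)]⟩
14. ⟨T=(0 + 4); E=∅; St=[addL(4) :: addL(-1)]⟩
15. ⟨T=0; E=∅; St=[addR :: addL(4) :: addL(-1)]⟩
16. ⟨T=4; E=∅; St=[addL(0) :: addL(4) :: addL(-1)]⟩
→ final value 7

Answer: 7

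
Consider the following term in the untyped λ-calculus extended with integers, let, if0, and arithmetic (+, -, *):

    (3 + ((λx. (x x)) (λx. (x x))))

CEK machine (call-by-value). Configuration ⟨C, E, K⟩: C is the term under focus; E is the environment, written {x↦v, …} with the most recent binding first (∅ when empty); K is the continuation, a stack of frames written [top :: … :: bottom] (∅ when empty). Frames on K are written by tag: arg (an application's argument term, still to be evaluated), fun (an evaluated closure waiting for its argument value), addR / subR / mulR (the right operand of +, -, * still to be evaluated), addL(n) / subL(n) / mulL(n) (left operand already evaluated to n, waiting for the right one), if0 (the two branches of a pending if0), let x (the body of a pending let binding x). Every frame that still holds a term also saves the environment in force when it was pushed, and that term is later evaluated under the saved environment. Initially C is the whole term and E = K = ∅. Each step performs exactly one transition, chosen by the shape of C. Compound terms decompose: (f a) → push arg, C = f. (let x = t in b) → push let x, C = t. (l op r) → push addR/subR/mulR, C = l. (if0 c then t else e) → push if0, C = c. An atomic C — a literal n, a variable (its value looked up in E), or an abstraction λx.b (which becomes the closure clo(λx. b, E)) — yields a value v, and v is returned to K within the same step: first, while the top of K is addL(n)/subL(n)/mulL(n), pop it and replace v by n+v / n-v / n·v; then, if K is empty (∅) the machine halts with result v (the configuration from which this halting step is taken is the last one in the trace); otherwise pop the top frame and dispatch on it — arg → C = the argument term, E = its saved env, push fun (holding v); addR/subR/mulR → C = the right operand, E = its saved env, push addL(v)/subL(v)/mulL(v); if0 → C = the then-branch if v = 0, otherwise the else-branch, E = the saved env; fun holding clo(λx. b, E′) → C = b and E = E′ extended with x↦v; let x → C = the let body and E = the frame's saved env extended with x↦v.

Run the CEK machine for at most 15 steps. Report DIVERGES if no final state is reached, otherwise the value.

[0] <C=(3 + ((λx. (x x)) (λx. (x x)))), E=∅, K=∅>
[1] <C=3, E=∅, K=[addR]>
[2] <C=((λx. (x x)) (λx. (x x))), E=∅, K=[addL(3)]>
[3] <C=(λx. (x x)), E=∅, K=[arg :: addL(3)]>
[4] <C=(λx. (x x)), E=∅, K=[fun :: addL(3)]>
[5] <C=(x x), E={x↦clo(λx. (x x), ∅)}, K=[addL(3)]>
[6] <C=x, E={x↦clo(λx. (x x), ∅)}, K=[arg :: addL(3)]>
[7] <C=x, E={x↦clo(λx. (x x), ∅)}, K=[fun :: addL(3)]>
… configuration repeats with period 3 (steps 5–7 recur indefinitely) …

Answer: DIVERGES (no final state within 15 steps)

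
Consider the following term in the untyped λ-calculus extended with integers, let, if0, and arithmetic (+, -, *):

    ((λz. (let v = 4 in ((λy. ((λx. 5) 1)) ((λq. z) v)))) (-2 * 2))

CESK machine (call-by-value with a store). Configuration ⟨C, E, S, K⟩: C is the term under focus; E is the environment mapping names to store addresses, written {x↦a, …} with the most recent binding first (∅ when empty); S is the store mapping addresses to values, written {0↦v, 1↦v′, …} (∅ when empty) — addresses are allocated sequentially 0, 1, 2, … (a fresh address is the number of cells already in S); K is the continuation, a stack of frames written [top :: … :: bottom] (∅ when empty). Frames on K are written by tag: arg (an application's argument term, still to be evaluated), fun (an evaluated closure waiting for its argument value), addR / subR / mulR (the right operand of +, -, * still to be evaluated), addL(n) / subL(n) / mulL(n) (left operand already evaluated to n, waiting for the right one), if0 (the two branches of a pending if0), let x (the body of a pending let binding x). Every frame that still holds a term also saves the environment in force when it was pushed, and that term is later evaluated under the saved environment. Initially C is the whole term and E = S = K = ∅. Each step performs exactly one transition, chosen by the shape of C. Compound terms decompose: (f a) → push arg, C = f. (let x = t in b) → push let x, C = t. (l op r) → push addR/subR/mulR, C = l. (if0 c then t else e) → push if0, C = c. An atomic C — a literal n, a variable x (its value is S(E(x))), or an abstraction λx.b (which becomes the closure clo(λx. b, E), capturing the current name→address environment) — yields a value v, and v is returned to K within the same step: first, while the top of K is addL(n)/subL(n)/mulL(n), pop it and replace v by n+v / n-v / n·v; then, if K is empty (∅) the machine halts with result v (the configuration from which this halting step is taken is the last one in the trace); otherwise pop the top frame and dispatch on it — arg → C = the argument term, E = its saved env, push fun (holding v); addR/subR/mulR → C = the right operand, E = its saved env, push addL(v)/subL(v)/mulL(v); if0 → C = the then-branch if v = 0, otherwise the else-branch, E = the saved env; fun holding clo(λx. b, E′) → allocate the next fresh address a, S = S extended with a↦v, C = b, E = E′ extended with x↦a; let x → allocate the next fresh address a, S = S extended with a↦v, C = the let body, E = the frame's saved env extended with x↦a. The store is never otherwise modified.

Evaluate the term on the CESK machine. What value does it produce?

t=0: ⟨C=((λz. (let v = 4 in ((λy. ((λx. 5) 1)) ((λq. z) v)))) (-2 * 2)); E=∅; S=∅; K=∅⟩
t=1: ⟨C=(λz. (let v = 4 in ((λy. ((λx. 5) 1)) ((λq. z) v)))); E=∅; S=∅; K=[arg]⟩
t=2: ⟨C=(-2 * 2); E=∅; S=∅; K=[fun]⟩
t=3: ⟨C=-2; E=∅; S=∅; K=[mulR :: fun]⟩
t=4: ⟨C=2; E=∅; S=∅; K=[mulL(-2) :: fun]⟩
t=5: ⟨C=(let v = 4 in ((λy. ((λx. 5) 1)) ((λq. z) v))); E={z↦0}; S={0↦-4}; K=∅⟩
t=6: ⟨C=4; E={z↦0}; S={0↦-4}; K=[let v]⟩
t=7: ⟨C=((λy. ((λx. 5) 1)) ((λq. z) v)); E={v↦1, z↦0}; S={0↦-4, 1↦4}; K=∅⟩
t=8: ⟨C=(λy. ((λx. 5) 1)); E={v↦1, z↦0}; S={0↦-4, 1↦4}; K=[arg]⟩
t=9: ⟨C=((λq. z) v); E={v↦1, z↦0}; S={0↦-4, 1↦4}; K=[fun]⟩
t=10: ⟨C=(λq. z); E={v↦1, z↦0}; S={0↦-4, 1↦4}; K=[arg :: fun]⟩
t=11: ⟨C=v; E={v↦1, z↦0}; S={0↦-4, 1↦4}; K=[fun :: fun]⟩
t=12: ⟨C=z; E={q↦2, v↦1, z↦0}; S={0↦-4, 1↦4, 2↦4}; K=[fun]⟩
t=13: ⟨C=((λx. 5) 1); E={y↦3, v↦1, z↦0}; S={0↦-4, 1↦4, 2↦4, 3↦-4}; K=∅⟩
t=14: ⟨C=(λx. 5); E={y↦3, v↦1, z↦0}; S={0↦-4, 1↦4, 2↦4, 3↦-4}; K=[arg]⟩
t=15: ⟨C=1; E={y↦3, v↦1, z↦0}; S={0↦-4, 1↦4, 2↦4, 3↦-4}; K=[fun]⟩
t=16: ⟨C=5; E={x↦4, y↦3, v↦1, z↦0}; S={0↦-4, 1↦4, 2↦4, 3↦-4, 4↦1}; K=∅⟩
→ final value 5

Answer: 5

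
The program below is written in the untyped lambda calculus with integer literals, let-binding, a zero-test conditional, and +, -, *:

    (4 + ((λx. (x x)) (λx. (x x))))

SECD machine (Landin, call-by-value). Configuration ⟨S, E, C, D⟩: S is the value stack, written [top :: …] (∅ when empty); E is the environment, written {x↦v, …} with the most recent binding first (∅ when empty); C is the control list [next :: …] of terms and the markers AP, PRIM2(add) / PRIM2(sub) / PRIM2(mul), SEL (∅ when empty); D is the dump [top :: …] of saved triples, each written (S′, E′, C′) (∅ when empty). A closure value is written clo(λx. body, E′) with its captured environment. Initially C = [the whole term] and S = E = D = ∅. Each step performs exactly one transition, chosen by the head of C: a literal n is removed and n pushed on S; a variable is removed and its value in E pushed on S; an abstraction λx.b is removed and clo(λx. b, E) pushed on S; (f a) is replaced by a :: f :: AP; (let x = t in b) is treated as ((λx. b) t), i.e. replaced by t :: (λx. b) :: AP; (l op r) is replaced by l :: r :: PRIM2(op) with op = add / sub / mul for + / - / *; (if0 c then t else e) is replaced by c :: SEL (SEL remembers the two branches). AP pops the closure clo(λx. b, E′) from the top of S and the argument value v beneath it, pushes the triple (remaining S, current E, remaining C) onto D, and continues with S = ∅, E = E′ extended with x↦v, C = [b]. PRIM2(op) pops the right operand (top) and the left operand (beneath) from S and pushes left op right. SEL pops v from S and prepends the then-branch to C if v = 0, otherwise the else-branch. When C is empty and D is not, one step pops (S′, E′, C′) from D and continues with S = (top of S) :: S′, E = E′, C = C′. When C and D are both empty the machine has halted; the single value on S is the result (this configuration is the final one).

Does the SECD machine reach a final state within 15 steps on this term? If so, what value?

Answer: DIVERGES (no final state within 15 steps)

Derivation:
t=0: [S=∅ | E=∅ | C=[(4 + ((λx. (x x)) (λx. (x x))))] | D=∅]
t=1: [S=∅ | E=∅ | C=[4 :: ((λx. (x x)) (λx. (x x))) :: PRIM2(add)] | D=∅]
t=2: [S=[4] | E=∅ | C=[((λx. (x x)) (λx. (x x))) :: PRIM2(add)] | D=∅]
t=3: [S=[4] | E=∅ | C=[(λx. (x x)) :: (λx. (x x)) :: AP :: PRIM2(add)] | D=∅]
t=4: [S=[clo(λx. (x x), ∅) :: 4] | E=∅ | C=[(λx. (x x)) :: AP :: PRIM2(add)] | D=∅]
t=5: [S=[clo(λx. (x x), ∅) :: clo(λx. (x x), ∅) :: 4] | E=∅ | C=[AP :: PRIM2(add)] | D=∅]
t=6: [S=∅ | E={x↦clo(λx. (x x), ∅)} | C=[(x x)] | D=[([4], ∅, [PRIM2(add)])]]
t=7: [S=∅ | E={x↦clo(λx. (x x), ∅)} | C=[x :: x :: AP] | D=[([4], ∅, [PRIM2(add)])]]
t=8: [S=[clo(λx. (x x), ∅)] | E={x↦clo(λx. (x x), ∅)} | C=[x :: AP] | D=[([4], ∅, [PRIM2(add)])]]
t=9: [S=[clo(λx. (x x), ∅) :: clo(λx. (x x), ∅)] | E={x↦clo(λx. (x x), ∅)} | C=[AP] | D=[([4], ∅, [PRIM2(add)])]]
t=10: [S=∅ | E={x↦clo(λx. (x x), ∅)} | C=[(x x)] | D=[(∅, {x↦clo(λx. (x x), ∅)}, ∅) :: ([4], ∅, [PRIM2(add)])]]
t=11: [S=∅ | E={x↦clo(λx. (x x), ∅)} | C=[x :: x :: AP] | D=[(∅, {x↦clo(λx. (x x), ∅)}, ∅) :: ([4], ∅, [PRIM2(add)])]]
t=12: [S=[clo(λx. (x x), ∅)] | E={x↦clo(λx. (x x), ∅)} | C=[x :: AP] | D=[(∅, {x↦clo(λx. (x x), ∅)}, ∅) :: ([4], ∅, [PRIM2(add)])]]
t=13: [S=[clo(λx. (x x), ∅) :: clo(λx. (x x), ∅)] | E={x↦clo(λx. (x x), ∅)} | C=[AP] | D=[(∅, {x↦clo(λx. (x x), ∅)}, ∅) :: ([4], ∅, [PRIM2(add)])]]
t=14: [S=∅ | E={x↦clo(λx. (x x), ∅)} | C=[(x x)] | D=[(∅, {x↦clo(λx. (x x), ∅)}, ∅) :: (∅, {x↦clo(λx. (x x), ∅)}, ∅) :: ([4], ∅, [PRIM2(add)])]]
t=15: [S=∅ | E={x↦clo(λx. (x x), ∅)} | C=[x :: x :: AP] | D=[(∅, {x↦clo(λx. (x x), ∅)}, ∅) :: (∅, {x↦clo(λx. (x x), ∅)}, ∅) :: ([4], ∅, [PRIM2(add)])]]
→ 15 transitions taken and the configuration is still not final: no result within 15 steps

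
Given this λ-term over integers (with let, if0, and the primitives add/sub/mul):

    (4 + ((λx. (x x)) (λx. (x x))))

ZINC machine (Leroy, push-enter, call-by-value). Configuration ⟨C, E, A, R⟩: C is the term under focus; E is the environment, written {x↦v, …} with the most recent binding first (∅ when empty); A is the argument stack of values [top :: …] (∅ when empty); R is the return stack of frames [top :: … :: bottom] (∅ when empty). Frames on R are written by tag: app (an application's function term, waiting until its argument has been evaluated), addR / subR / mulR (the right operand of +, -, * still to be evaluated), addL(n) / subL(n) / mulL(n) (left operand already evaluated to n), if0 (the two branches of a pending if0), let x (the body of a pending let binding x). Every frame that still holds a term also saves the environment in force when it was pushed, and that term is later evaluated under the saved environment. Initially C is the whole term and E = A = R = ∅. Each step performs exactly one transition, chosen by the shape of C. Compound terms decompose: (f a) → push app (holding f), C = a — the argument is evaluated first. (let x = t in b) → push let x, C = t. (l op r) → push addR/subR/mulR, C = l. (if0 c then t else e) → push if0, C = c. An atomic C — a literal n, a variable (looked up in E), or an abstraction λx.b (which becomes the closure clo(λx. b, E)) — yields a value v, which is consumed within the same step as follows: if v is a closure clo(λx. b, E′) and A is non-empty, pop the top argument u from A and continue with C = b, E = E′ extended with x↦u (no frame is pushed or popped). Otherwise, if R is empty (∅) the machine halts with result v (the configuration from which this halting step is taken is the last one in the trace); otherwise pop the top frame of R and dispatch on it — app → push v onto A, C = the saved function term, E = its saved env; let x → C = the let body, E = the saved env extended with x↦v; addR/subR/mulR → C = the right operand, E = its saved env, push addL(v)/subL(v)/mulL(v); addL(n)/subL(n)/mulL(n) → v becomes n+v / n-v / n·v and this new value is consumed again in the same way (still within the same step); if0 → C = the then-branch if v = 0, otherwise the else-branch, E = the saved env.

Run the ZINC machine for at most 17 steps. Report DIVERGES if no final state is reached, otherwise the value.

step 0: <C=(4 + ((λx. (x x)) (λx. (x x)))), E=∅, A=∅, R=∅>
step 1: <C=4, E=∅, A=∅, R=[addR]>
step 2: <C=((λx. (x x)) (λx. (x x))), E=∅, A=∅, R=[addL(4)]>
step 3: <C=(λx. (x x)), E=∅, A=∅, R=[app :: addL(4)]>
step 4: <C=(λx. (x x)), E=∅, A=[clo(λx. (x x), ∅)], R=[addL(4)]>
step 5: <C=(x x), E={x↦clo(λx. (x x), ∅)}, A=∅, R=[addL(4)]>
step 6: <C=x, E={x↦clo(λx. (x x), ∅)}, A=∅, R=[app :: addL(4)]>
step 7: <C=x, E={x↦clo(λx. (x x), ∅)}, A=[clo(λx. (x x), ∅)], R=[addL(4)]>
… configuration repeats with period 3 (steps 5–7 recur indefinitely) …

Answer: DIVERGES (no final state within 17 steps)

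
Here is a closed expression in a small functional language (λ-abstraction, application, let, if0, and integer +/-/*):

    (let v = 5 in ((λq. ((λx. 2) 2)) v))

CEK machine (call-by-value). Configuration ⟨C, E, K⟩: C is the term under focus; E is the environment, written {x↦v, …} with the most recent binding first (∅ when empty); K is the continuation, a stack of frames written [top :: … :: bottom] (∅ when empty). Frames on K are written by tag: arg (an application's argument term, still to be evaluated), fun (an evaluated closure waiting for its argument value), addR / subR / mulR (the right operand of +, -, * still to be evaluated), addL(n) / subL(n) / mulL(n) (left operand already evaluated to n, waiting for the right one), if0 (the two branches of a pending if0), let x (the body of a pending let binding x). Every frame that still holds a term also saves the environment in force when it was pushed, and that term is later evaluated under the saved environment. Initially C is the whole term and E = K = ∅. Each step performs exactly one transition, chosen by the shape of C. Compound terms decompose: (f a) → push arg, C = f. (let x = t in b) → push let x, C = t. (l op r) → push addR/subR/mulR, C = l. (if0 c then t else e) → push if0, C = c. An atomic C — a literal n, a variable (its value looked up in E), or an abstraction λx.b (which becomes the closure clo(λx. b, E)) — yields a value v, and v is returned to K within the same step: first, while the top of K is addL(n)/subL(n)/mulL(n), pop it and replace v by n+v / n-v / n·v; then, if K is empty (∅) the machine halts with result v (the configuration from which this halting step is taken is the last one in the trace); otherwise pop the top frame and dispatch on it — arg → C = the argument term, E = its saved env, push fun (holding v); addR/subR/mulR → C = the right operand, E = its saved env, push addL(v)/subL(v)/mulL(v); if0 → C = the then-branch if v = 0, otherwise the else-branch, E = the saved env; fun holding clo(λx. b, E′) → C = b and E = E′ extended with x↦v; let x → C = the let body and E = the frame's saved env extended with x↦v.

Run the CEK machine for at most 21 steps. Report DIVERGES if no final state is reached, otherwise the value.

Answer: 2

Machine steps:
step 0: ⟨C=(let v = 5 in ((λq. ((λx. 2) 2)) v)); E=∅; K=∅⟩
step 1: ⟨C=5; E=∅; K=[let v]⟩
step 2: ⟨C=((λq. ((λx. 2) 2)) v); E={v↦5}; K=∅⟩
step 3: ⟨C=(λq. ((λx. 2) 2)); E={v↦5}; K=[arg]⟩
step 4: ⟨C=v; E={v↦5}; K=[fun]⟩
step 5: ⟨C=((λx. 2) 2); E={q↦5, v↦5}; K=∅⟩
step 6: ⟨C=(λx. 2); E={q↦5, v↦5}; K=[arg]⟩
step 7: ⟨C=2; E={q↦5, v↦5}; K=[fun]⟩
step 8: ⟨C=2; E={x↦2, q↦5, v↦5}; K=∅⟩
→ final value 2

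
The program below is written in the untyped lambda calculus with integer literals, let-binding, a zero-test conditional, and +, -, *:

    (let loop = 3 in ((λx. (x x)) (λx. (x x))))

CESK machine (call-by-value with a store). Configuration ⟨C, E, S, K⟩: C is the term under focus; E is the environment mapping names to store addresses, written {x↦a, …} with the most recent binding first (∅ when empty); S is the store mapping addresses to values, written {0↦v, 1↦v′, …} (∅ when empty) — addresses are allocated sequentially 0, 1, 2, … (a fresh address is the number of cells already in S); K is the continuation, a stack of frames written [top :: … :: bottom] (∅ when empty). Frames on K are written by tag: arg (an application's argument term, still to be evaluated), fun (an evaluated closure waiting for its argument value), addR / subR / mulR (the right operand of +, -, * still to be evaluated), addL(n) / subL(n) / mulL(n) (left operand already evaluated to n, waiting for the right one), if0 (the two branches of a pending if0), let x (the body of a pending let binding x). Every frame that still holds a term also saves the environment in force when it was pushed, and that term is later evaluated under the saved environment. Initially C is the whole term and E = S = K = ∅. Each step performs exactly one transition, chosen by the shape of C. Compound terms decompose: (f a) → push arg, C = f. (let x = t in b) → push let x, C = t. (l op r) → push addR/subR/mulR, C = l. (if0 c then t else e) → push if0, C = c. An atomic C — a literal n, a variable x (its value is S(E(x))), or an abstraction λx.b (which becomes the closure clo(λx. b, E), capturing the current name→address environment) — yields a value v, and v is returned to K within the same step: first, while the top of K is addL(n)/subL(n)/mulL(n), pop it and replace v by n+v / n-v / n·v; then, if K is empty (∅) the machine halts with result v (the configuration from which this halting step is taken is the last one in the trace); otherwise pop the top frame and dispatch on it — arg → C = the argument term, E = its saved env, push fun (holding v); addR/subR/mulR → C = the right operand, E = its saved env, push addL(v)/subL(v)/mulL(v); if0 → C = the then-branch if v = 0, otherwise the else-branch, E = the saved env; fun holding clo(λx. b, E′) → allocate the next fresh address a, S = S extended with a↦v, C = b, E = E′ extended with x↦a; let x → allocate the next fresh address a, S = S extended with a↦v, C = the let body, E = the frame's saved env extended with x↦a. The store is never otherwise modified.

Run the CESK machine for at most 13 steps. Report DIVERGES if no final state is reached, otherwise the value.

Answer: DIVERGES (no final state within 13 steps)

Machine steps:
0. ⟨C=(let loop = 3 in ((λx. (x x)) (λx. (x x)))); E=∅; S=∅; K=∅⟩
1. ⟨C=3; E=∅; S=∅; K=[let loop]⟩
2. ⟨C=((λx. (x x)) (λx. (x x))); E={loop↦0}; S={0↦3}; K=∅⟩
3. ⟨C=(λx. (x x)); E={loop↦0}; S={0↦3}; K=[arg]⟩
4. ⟨C=(λx. (x x)); E={loop↦0}; S={0↦3}; K=[fun]⟩
5. ⟨C=(x x); E={x↦1, loop↦0}; S={0↦3, 1↦clo(λx. (x x), {loop↦0})}; K=∅⟩
6. ⟨C=x; E={x↦1, loop↦0}; S={0↦3, 1↦clo(λx. (x x), {loop↦0})}; K=[arg]⟩
7. ⟨C=x; E={x↦1, loop↦0}; S={0↦3, 1↦clo(λx. (x x), {loop↦0})}; K=[fun]⟩
8. ⟨C=(x x); E={x↦2, loop↦0}; S={0↦3, 1↦clo(λx. (x x), {loop↦0}), 2↦clo(λx. (x x), {loop↦0})}; K=∅⟩
9. ⟨C=x; E={x↦2, loop↦0}; S={0↦3, 1↦clo(λx. (x x), {loop↦0}), 2↦clo(λx. (x x), {loop↦0})}; K=[arg]⟩
10. ⟨C=x; E={x↦2, loop↦0}; S={0↦3, 1↦clo(λx. (x x), {loop↦0}), 2↦clo(λx. (x x), {loop↦0})}; K=[fun]⟩
11. ⟨C=(x x); E={x↦3, loop↦0}; S={0↦3, 1↦clo(λx. (x x), {loop↦0}), 2↦clo(λx. (x x), {loop↦0}), 3↦clo(λx. (x x), {loop↦0})}; K=∅⟩
12. ⟨C=x; E={x↦3, loop↦0}; S={0↦3, 1↦clo(λx. (x x), {loop↦0}), 2↦clo(λx. (x x), {loop↦0}), 3↦clo(λx. (x x), {loop↦0})}; K=[arg]⟩
13. ⟨C=x; E={x↦3, loop↦0}; S={0↦3, 1↦clo(λx. (x x), {loop↦0}), 2↦clo(λx. (x x), {loop↦0}), 3↦clo(λx. (x x), {loop↦0})}; K=[fun]⟩
→ 13 transitions taken and the configuration is still not final: no result within 13 steps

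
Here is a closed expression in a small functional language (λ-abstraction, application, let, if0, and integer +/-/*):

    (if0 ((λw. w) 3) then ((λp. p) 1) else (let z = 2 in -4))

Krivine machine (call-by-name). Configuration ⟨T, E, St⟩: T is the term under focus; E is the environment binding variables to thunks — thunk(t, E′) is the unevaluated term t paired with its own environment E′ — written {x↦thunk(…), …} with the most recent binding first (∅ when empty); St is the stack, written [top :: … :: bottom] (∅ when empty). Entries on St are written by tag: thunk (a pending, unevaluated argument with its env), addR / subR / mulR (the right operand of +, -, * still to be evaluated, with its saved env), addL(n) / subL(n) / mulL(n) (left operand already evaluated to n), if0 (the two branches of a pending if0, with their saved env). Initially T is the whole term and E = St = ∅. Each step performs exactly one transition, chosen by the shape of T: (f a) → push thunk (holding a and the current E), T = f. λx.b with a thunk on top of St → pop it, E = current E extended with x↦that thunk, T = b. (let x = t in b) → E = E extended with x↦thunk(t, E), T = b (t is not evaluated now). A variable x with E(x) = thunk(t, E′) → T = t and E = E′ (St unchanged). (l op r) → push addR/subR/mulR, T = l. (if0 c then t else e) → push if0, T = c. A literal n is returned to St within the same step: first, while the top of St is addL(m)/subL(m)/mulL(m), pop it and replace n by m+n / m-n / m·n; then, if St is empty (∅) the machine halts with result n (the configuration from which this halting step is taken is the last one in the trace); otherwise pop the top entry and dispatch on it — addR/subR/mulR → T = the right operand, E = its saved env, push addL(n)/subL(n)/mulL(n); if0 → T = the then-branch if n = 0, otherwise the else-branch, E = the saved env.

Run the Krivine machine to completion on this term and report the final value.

0. [T=(if0 ((λw. w) 3) then ((λp. p) 1) else (let z = 2 in -4)) | E=∅ | St=∅]
1. [T=((λw. w) 3) | E=∅ | St=[if0]]
2. [T=(λw. w) | E=∅ | St=[thunk :: if0]]
3. [T=w | E={w↦thunk(3, ∅)} | St=[if0]]
4. [T=3 | E=∅ | St=[if0]]
5. [T=(let z = 2 in -4) | E=∅ | St=∅]
6. [T=-4 | E={z↦thunk(2, ∅)} | St=∅]
→ final value -4

Answer: -4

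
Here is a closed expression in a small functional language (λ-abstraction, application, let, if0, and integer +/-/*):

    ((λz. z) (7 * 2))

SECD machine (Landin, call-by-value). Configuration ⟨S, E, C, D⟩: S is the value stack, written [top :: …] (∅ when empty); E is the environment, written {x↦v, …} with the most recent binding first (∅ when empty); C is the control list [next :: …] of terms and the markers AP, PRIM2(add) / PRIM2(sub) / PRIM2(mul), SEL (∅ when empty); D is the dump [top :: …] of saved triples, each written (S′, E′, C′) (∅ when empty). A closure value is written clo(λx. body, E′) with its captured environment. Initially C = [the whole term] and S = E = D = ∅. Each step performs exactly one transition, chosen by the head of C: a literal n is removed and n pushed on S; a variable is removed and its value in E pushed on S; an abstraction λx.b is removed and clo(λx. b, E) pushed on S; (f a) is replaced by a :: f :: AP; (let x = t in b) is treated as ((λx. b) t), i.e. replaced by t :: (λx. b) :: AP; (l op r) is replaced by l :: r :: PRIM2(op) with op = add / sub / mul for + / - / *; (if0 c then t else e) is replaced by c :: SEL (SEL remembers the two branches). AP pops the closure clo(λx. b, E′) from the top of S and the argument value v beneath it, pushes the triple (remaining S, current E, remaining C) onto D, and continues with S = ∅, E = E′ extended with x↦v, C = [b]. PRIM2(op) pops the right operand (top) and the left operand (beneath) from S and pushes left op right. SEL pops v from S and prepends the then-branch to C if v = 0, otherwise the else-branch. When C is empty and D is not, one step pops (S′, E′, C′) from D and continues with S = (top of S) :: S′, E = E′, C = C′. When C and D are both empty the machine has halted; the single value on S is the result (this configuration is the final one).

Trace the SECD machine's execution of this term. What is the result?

[0] [S=∅ | E=∅ | C=[((λz. z) (7 * 2))] | D=∅]
[1] [S=∅ | E=∅ | C=[(7 * 2) :: (λz. z) :: AP] | D=∅]
[2] [S=∅ | E=∅ | C=[7 :: 2 :: PRIM2(mul) :: (λz. z) :: AP] | D=∅]
[3] [S=[7] | E=∅ | C=[2 :: PRIM2(mul) :: (λz. z) :: AP] | D=∅]
[4] [S=[2 :: 7] | E=∅ | C=[PRIM2(mul) :: (λz. z) :: AP] | D=∅]
[5] [S=[14] | E=∅ | C=[(λz. z) :: AP] | D=∅]
[6] [S=[clo(λz. z, ∅) :: 14] | E=∅ | C=[AP] | D=∅]
[7] [S=∅ | E={z↦14} | C=[z] | D=[(∅, ∅, ∅)]]
[8] [S=[14] | E={z↦14} | C=∅ | D=[(∅, ∅, ∅)]]
[9] [S=[14] | E=∅ | C=∅ | D=∅]
→ final value 14

Answer: 14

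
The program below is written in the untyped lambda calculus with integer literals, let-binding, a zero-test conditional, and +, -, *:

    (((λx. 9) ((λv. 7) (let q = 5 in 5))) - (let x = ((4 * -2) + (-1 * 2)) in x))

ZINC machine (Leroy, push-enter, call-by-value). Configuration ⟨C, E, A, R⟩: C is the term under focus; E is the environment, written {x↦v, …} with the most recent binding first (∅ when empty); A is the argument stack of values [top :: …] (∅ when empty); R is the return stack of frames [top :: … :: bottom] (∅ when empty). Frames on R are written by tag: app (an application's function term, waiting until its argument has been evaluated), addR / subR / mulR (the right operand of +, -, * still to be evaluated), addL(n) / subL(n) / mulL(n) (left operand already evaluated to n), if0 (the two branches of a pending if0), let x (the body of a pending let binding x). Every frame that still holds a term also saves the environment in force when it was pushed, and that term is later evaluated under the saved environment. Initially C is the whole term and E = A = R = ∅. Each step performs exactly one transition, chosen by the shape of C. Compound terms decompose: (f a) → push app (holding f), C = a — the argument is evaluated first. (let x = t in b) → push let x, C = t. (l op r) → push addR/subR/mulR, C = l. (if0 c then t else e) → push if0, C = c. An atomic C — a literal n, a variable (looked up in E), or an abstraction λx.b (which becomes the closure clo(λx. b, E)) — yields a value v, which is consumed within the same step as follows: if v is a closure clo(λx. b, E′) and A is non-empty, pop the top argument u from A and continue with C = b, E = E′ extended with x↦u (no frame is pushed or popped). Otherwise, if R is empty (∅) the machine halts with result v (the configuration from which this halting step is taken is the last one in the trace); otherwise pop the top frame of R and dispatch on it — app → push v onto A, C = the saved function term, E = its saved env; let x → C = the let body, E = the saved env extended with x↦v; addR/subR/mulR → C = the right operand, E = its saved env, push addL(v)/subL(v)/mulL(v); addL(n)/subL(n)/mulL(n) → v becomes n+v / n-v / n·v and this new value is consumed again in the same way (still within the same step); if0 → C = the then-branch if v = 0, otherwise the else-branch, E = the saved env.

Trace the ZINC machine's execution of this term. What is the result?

Answer: 19

Machine steps:
0. ⟨C=(((λx. 9) ((λv. 7) (let q = 5 in 5))) - (let x = ((4 * -2) + (-1 * 2)) in x)); E=∅; A=∅; R=∅⟩
1. ⟨C=((λx. 9) ((λv. 7) (let q = 5 in 5))); E=∅; A=∅; R=[subR]⟩
2. ⟨C=((λv. 7) (let q = 5 in 5)); E=∅; A=∅; R=[app :: subR]⟩
3. ⟨C=(let q = 5 in 5); E=∅; A=∅; R=[app :: app :: subR]⟩
4. ⟨C=5; E=∅; A=∅; R=[let q :: app :: app :: subR]⟩
5. ⟨C=5; E={q↦5}; A=∅; R=[app :: app :: subR]⟩
6. ⟨C=(λv. 7); E=∅; A=[5]; R=[app :: subR]⟩
7. ⟨C=7; E={v↦5}; A=∅; R=[app :: subR]⟩
8. ⟨C=(λx. 9); E=∅; A=[7]; R=[subR]⟩
9. ⟨C=9; E={x↦7}; A=∅; R=[subR]⟩
10. ⟨C=(let x = ((4 * -2) + (-1 * 2)) in x); E=∅; A=∅; R=[subL(9)]⟩
11. ⟨C=((4 * -2) + (-1 * 2)); E=∅; A=∅; R=[let x :: subL(9)]⟩
12. ⟨C=(4 * -2); E=∅; A=∅; R=[addR :: let x :: subL(9)]⟩
13. ⟨C=4; E=∅; A=∅; R=[mulR :: addR :: let x :: subL(9)]⟩
14. ⟨C=-2; E=∅; A=∅; R=[mulL(4) :: addR :: let x :: subL(9)]⟩
15. ⟨C=(-1 * 2); E=∅; A=∅; R=[addL(-8) :: let x :: subL(9)]⟩
16. ⟨C=-1; E=∅; A=∅; R=[mulR :: addL(-8) :: let x :: subL(9)]⟩
17. ⟨C=2; E=∅; A=∅; R=[mulL(-1) :: addL(-8) :: let x :: subL(9)]⟩
18. ⟨C=x; E={x↦-10}; A=∅; R=[subL(9)]⟩
→ final value 19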